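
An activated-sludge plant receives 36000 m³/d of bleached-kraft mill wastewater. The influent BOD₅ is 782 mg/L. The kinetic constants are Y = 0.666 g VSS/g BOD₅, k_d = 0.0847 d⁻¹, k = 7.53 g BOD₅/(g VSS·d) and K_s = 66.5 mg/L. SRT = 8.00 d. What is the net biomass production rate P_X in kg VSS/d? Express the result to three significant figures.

P_X ≈ 11100 kg VSS/d

From the Monod/SRT balance for a CMAS, S = K_s·(1+k_d θ_c)/[θ_c·(Y k − k_d) − 1] = 66.5 × (1 + 0.0847 × 8.00) / [8.00 × (0.666 × 7.53 − 0.0847) − 1] = 111.6 / 38.44 = 2.902 mg/L.
Observed yield with endogenous decay: Y_obs = Y / (1 + k_d·θ_c) = 0.666 / (1 + 0.0847 × 8.00) = 0.666 / 1.678 = 0.3970 g VSS/g BOD₅.
Substrate removed = Q·(S₀ − S) = 36000 m³/d × (782 − 2.90) g/m³ = 2.8×10^7 g/d = 28048 kg/d.
P_X = Y_obs · Q(S₀ − S) = 0.3970 × 28048 = 11135 kg VSS/d.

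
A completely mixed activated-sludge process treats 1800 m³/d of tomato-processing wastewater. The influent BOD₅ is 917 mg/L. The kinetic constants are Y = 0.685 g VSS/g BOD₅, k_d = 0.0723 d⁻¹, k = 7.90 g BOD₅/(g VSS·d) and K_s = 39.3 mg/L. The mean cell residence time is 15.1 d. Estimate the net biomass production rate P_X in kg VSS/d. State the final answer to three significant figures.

For a completely mixed reactor with recycle the Lawrence–McCarty relation gives S = K_s·(1 + k_d·θ_c) / [θ_c·(Y·k − k_d) − 1] = 39.3 × (1 + 0.0723 × 15.1) / [15.1 × (0.685 × 7.90 − 0.0723) − 1] = 82.20 / 79.62 = 1.032 mg/L.
The observed yield is Y_obs = Y/(1 + k_d·θ_c) = 0.685 / (1 + 0.0723 × 15.1) = 0.685 / 2.092 = 0.3275 g VSS per g BOD₅ removed.
ΔS = 917 − 1.03 = 916.0 mg/L, so the substrate removal rate is 1800 × 916.0/1000 = 1649 kg BOD₅/d.
Net biomass production P_X = Y_obs × Q·(S₀ − S) = 0.3275 × 1649 = 539.9 kg VSS/d.

P_X ≈ 540 kg VSS/d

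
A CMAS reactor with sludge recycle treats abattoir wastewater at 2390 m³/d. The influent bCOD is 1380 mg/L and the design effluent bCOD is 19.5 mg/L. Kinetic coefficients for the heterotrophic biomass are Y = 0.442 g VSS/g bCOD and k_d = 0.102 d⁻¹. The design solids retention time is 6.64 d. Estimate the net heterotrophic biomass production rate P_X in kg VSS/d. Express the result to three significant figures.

The observed yield is Y_obs = Y/(1 + k_d·θ_c) = 0.442 / (1 + 0.102 × 6.64) = 0.442 / 1.677 = 0.2635 g VSS per g bCOD removed.
Substrate removed = Q·(S₀ − S) = 2390 m³/d × (1380 − 19.5) g/m³ = 3.25×10^6 g/d = 3252 kg/d.
P_X = Y_obs · Q(S₀ − S) = 0.2635 × 3252 = 856.9 kg VSS/d.

P_X ≈ 857 kg VSS/d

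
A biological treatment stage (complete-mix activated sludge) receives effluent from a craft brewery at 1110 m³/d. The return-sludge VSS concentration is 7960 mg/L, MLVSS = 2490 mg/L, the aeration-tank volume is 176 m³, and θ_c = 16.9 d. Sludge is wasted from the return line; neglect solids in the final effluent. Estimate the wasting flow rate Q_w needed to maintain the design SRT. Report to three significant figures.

Q_w = (V·X)/(θ_c X_r) = 176.0 × 2490 / (16.9 × 7960) = 3.258 m³/d.

Q_w ≈ 3.26 m³/d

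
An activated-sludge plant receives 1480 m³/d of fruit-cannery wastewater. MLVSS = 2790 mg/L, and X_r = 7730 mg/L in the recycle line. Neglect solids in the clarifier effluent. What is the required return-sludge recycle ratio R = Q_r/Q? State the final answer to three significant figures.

R ≈ 0.565

Mass balance around the secondary clarifier (neglecting effluent solids): R = X / (X_r − X) = 2790 / (7730 − 2790) = 0.5648.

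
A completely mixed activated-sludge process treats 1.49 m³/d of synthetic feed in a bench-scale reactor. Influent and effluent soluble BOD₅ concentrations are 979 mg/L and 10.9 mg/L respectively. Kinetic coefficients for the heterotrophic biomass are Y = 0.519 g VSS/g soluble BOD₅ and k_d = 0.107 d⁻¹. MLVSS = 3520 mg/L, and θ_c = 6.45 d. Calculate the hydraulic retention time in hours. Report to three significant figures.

τ ≈ 13.1 h

Rearranging the biomass balance for a CMAS with decay, V = Y·Q·ΔS·θ_c / [X·(1+k_d θ_c)] = 0.519 × 1.49 × (979 − 10.9) × 6.45 / [3520 × (1 + 0.107 × 6.45)] = 4.83×10^3 / 5949 = 0.8116 m³.
τ = V/Q = 0.8116/1.49 = 0.5447 d, or 13.07 h.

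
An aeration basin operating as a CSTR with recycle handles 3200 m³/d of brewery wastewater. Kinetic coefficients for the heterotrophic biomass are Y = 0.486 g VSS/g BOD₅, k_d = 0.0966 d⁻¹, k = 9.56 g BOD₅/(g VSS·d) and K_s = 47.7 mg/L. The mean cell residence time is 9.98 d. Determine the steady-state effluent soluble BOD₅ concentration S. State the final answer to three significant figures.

S ≈ 2.11 mg/L

From the Monod/SRT balance for a CMAS, S = K_s·(1+k_d θ_c)/[θ_c·(Y k − k_d) − 1] = 47.7 × (1 + 0.0966 × 9.98) / [9.98 × (0.486 × 9.56 − 0.0966) − 1] = 93.69 / 44.40 = 2.110 mg/L.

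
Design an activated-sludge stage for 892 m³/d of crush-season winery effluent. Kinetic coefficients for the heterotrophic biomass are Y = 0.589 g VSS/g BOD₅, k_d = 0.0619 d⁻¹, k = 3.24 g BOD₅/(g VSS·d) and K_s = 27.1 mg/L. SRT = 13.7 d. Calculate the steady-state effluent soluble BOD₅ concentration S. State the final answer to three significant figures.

S ≈ 2.06 mg/L

For a completely mixed reactor with recycle the Lawrence–McCarty relation gives S = K_s·(1 + k_d·θ_c) / [θ_c·(Y·k − k_d) − 1] = 27.1 × (1 + 0.0619 × 13.7) / [13.7 × (0.589 × 3.24 − 0.0619) − 1] = 50.08 / 24.30 = 2.061 mg/L.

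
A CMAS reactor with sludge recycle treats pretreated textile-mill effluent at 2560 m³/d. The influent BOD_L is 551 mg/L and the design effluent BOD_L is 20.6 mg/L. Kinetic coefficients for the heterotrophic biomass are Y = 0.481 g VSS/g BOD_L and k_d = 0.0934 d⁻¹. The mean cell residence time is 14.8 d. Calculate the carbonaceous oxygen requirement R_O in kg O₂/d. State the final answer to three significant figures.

Y_obs = Y / (1 + k_d θ_c) = 0.481 / (1 + 0.0934 × 14.8) = 0.481 / 2.382 = 0.2019.
Mass of BOD_L removed per day: Q(S₀ − S) = 2560 × 530.4 g/m³ = 1358 kg/d.
Biomass synthesised: P_X = Y_obs × 1358 = 274.2 kg VSS/d.
R_O = Q·(S₀ − S) − 1.42·P_X = 1358 − 1.42 × 274.2 = 968.5 kg O₂/d.

R_O ≈ 969 kg O₂/d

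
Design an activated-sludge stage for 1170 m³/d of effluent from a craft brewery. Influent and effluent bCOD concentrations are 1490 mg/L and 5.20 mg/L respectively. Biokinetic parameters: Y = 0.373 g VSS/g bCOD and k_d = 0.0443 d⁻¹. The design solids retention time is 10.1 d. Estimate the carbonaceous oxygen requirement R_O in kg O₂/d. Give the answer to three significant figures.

R_O ≈ 1100 kg O₂/d

Observed yield with endogenous decay: Y_obs = Y / (1 + k_d·θ_c) = 0.373 / (1 + 0.0443 × 10.1) = 0.373 / 1.447 = 0.2577 g VSS/g bCOD.
ΔS = 1490 − 5.20 = 1485 mg/L, so the substrate removal rate is 1170 × 1485/1000 = 1737 kg bCOD/d.
Biomass synthesised: P_X = Y_obs × 1737 = 447.7 kg VSS/d.
R_O = Q·(S₀ − S) − 1.42·P_X = 1737 − 1.42 × 447.7 = 1102 kg O₂/d.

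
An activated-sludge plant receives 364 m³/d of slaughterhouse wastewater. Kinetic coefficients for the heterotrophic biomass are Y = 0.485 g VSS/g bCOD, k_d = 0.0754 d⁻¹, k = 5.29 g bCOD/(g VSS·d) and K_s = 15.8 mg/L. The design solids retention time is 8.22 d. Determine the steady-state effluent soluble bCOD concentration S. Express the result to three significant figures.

S ≈ 1.31 mg/L

Effluent substrate depends only on kinetics and SRT: S = K_s(1 + k_d θ_c) / [θ_c(Yk − k_d) − 1] = 15.8 × (1 + 0.0754 × 8.22) / [8.22 × (0.485 × 5.29 − 0.0754) − 1] = 25.59 / 19.47 = 1.314 mg/L.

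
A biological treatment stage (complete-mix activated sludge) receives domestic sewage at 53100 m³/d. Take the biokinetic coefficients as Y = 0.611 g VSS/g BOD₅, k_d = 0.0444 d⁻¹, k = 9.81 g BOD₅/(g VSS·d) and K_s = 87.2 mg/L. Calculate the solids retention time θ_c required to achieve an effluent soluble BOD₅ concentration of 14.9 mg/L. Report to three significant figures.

From 1/θ_c = Y·k·S/(K_s + S) − k_d: Y·k·S/(K_s+S) = 0.611 × 9.81 × 14.9 / (87.2 + 14.9) = 0.8747 d⁻¹.
θ_c = 1/(μ − k_d) = 1/(0.8747 − 0.0444) = 1/0.8303 = 1.204 d.

θ_c ≈ 1.20 d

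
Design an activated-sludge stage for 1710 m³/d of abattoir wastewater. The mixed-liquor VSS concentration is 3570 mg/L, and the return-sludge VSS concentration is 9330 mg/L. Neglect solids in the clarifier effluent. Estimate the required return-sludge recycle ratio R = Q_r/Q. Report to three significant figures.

Solids balance on the clarifier gives (1+R)X = R·X_r, so R = X/(X_r − X) = 3570 / (9330 − 3570) = 0.6198.

R ≈ 0.620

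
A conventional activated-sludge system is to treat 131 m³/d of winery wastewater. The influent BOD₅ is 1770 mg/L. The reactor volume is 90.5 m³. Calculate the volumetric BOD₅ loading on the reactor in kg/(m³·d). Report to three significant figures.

L_v ≈ 2.56 kg BOD₅/(m³·d)

L_v = Q S₀ / V = 131 × 1770 × 10⁻³ / 90.50 = 2.562 kg/(m³·d).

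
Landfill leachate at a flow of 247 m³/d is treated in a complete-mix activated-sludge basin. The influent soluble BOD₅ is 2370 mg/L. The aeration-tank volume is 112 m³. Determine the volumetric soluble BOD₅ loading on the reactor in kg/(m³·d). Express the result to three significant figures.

L_v ≈ 5.23 kg soluble BOD₅/(m³·d)

Volumetric loading L_v = Q·S₀ / V = 247 × 2370 g/m³ / 112.0 m³ = 5227 g/(m³·d) = 5.227 kg soluble BOD₅/(m³·d).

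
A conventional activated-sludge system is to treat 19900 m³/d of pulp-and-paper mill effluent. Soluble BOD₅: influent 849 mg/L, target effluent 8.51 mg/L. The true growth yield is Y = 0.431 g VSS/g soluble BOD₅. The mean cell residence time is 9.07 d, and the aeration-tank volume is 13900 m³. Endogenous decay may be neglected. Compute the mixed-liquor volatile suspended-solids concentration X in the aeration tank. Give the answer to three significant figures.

X ≈ 4700 mg/L

Without decay, X = Y Q (S₀−S) θ_c / V = 0.431 × 19900 × (849 − 8.51) × 9.07 / 13900 = 4704 mg/L.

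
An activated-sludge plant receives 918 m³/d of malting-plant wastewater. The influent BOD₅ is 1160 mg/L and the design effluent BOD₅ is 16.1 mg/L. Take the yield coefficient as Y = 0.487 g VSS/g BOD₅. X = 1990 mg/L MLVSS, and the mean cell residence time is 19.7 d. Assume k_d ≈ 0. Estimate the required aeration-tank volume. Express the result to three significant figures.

V ≈ 5060 m³

Biomass mass balance (decay neglected): V·X = Y·Q·(S₀ − S)·θ_c, so V = 0.487 × 918 × (1160 − 16.1) × 19.7 / 1990 = 5063 m³.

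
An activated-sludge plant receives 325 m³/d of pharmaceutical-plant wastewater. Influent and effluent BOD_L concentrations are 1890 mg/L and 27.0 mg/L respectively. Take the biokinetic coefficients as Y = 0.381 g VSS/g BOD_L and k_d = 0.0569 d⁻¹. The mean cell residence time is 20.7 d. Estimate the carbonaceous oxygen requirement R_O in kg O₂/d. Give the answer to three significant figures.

R_O ≈ 455 kg O₂/d

Correct the yield for decay: Y_obs = Y/(1 + k_d θ_c) = 0.381 / (1 + 0.0569 × 20.7) = 0.381 / 2.178 = 0.1749.
Substrate removed = Q·(S₀ − S) = 325 m³/d × (1890 − 27.0) g/m³ = 6.05×10^5 g/d = 605.5 kg/d.
Net sludge production P_X = 0.1749 × 605.5 = 105.9 kg VSS/d.
Carbonaceous O₂ demand = substrate oxidised − cell-mass equivalent = 605.5 − 1.42 × 105.9 = 455.1 kg O₂/d.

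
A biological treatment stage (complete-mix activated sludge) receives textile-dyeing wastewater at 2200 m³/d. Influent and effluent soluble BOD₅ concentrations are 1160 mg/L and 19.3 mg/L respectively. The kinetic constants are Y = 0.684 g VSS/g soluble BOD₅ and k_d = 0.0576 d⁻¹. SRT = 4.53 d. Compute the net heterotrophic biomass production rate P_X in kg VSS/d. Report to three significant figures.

P_X ≈ 1360 kg VSS/d

Correct the yield for decay: Y_obs = Y/(1 + k_d θ_c) = 0.684 / (1 + 0.0576 × 4.53) = 0.684 / 1.261 = 0.5425.
Q·(S₀ − S) = 2200 × (1160 − 19.3) × 10⁻³ = 2510 kg/d removed.
So the net sludge growth is P_X = 0.5425 × 2510 = 1361 kg VSS/d.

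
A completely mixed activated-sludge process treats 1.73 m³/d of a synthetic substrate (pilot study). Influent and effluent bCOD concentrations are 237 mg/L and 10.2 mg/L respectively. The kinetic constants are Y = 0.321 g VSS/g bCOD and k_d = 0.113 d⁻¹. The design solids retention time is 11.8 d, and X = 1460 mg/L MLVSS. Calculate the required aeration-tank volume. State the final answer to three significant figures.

Steady-state biomass mass balance: V·X·(1 + k_d·θ_c) = Y·Q·(S₀ − S)·θ_c, so V = 0.321 × 1.73 × (237 − 10.2) × 11.8 / [1460 × (1 + 0.113 × 11.8)] = 1.49×10^3 / 3407 = 0.4362 m³.

V ≈ 0.436 m³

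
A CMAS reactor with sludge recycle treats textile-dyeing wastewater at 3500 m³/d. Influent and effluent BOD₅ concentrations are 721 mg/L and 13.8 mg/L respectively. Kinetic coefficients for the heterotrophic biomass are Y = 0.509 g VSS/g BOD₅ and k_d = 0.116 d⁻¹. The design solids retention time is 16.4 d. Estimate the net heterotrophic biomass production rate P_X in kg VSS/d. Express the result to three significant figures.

P_X ≈ 434 kg VSS/d

Y_obs = Y / (1 + k_d θ_c) = 0.509 / (1 + 0.116 × 16.4) = 0.509 / 2.902 = 0.1754.
Mass of BOD₅ removed per day: Q(S₀ − S) = 3500 × 707.2 g/m³ = 2475 kg/d.
Biomass produced: P_X = Y_obs·Q·ΔS = 0.1754 × 2475 ≈ 434.1 kg VSS/d.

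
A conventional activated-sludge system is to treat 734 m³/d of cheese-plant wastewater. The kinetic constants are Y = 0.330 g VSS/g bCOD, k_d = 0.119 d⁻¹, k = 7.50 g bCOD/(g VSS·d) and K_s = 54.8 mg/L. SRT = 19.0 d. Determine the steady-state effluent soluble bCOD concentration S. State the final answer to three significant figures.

S ≈ 4.08 mg/L

From the Monod/SRT balance for a CMAS, S = K_s·(1+k_d θ_c)/[θ_c·(Y k − k_d) − 1] = 54.8 × (1 + 0.119 × 19.0) / [19.0 × (0.330 × 7.50 − 0.119) − 1] = 178.7 / 43.76 = 4.083 mg/L.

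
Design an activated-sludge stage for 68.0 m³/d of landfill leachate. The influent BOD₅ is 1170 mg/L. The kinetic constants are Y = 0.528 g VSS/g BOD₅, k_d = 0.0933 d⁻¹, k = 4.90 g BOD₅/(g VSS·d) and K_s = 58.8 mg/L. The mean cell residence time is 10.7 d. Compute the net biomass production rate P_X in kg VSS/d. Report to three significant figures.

Effluent substrate depends only on kinetics and SRT: S = K_s(1 + k_d θ_c) / [θ_c(Yk − k_d) − 1] = 58.8 × (1 + 0.0933 × 10.7) / [10.7 × (0.528 × 4.90 − 0.0933) − 1] = 117.5 / 25.68 = 4.575 mg/L.
The observed yield is Y_obs = Y/(1 + k_d·θ_c) = 0.528 / (1 + 0.0933 × 10.7) = 0.528 / 1.998 = 0.2642 g VSS per g BOD₅ removed.
Substrate removed = Q·(S₀ − S) = 68.0 m³/d × (1170 − 4.57) g/m³ = 7.92×10^4 g/d = 79.25 kg/d.
P_X = Y_obs · Q(S₀ − S) = 0.2642 × 79.25 = 20.94 kg VSS/d.

P_X ≈ 20.9 kg VSS/d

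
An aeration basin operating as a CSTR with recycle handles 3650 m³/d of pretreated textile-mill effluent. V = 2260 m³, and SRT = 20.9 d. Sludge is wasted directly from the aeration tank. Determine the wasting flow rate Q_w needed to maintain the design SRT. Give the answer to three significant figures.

Q_w ≈ 108 m³/d

With mixed-liquor wasting, θ_c = V/Q_w, so Q_w = V/θ_c = 2260/20.9 = 108.1 m³/d.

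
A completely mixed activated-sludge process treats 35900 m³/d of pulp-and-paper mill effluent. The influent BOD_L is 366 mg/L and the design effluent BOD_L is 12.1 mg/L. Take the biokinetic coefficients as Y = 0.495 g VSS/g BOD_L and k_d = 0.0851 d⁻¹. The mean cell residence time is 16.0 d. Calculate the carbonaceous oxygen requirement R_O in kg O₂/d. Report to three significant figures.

Observed yield with endogenous decay: Y_obs = Y / (1 + k_d·θ_c) = 0.495 / (1 + 0.0851 × 16.0) = 0.495 / 2.362 = 0.2096 g VSS/g BOD_L.
Mass of BOD_L removed per day: Q(S₀ − S) = 35900 × 353.9 g/m³ = 12705 kg/d.
P_X = Y_obs·Q·(S₀ − S) = 0.2096 × 12705 = 2663 kg VSS/d.
R_O = Q·(S₀ − S) − 1.42·P_X = 12705 − 1.42 × 2663 = 8924 kg O₂/d.

R_O ≈ 8920 kg O₂/d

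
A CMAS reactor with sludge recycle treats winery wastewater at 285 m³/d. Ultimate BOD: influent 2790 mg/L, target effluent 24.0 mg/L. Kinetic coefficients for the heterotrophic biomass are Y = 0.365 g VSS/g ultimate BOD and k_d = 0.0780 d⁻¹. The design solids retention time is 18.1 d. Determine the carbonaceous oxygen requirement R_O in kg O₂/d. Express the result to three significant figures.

The observed yield is Y_obs = Y/(1 + k_d·θ_c) = 0.365 / (1 + 0.0780 × 18.1) = 0.365 / 2.412 = 0.1513 g VSS per g ultimate BOD removed.
ΔS = 2790 − 24.0 = 2766 mg/L, so the substrate removal rate is 285 × 2766/1000 = 788.3 kg ultimate BOD/d.
Biomass synthesised: P_X = Y_obs × 788.3 = 119.3 kg VSS/d.
Carbonaceous O₂ demand = substrate oxidised − cell-mass equivalent = 788.3 − 1.42 × 119.3 = 618.9 kg O₂/d.

R_O ≈ 619 kg O₂/d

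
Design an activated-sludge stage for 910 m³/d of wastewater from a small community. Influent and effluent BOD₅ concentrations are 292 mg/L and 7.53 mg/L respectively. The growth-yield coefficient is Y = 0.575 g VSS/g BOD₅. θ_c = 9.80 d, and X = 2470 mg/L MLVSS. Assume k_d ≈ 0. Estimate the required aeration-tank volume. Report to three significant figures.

V ≈ 591 m³

With k_d = 0 the design equation reduces to V = Y Q (S₀−S) θ_c / X = 0.575 × 910 × (292 − 7.53) × 9.80 / 2470 = 590.6 m³.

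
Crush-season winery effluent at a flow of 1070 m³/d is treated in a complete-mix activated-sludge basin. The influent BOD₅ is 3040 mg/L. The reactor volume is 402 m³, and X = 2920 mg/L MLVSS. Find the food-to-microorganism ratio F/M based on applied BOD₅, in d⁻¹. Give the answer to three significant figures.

F/M = applied load / biomass = Q·S₀/(V·X) = 1070 × 3040 / (402.0 × 2920) = 2.771 d⁻¹.

F/M ≈ 2.77 d⁻¹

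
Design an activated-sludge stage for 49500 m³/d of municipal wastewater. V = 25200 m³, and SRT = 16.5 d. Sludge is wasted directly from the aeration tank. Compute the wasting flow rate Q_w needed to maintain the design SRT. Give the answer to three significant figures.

Q_w ≈ 1530 m³/d

With mixed-liquor wasting, θ_c = V/Q_w, so Q_w = V/θ_c = 25200/16.5 = 1527 m³/d.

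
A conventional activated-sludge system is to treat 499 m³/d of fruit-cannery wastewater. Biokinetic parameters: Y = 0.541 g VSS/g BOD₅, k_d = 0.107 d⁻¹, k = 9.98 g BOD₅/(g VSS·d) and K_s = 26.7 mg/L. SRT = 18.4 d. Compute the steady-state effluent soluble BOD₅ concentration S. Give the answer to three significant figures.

From the Monod/SRT balance for a CMAS, S = K_s·(1+k_d θ_c)/[θ_c·(Y k − k_d) − 1] = 26.7 × (1 + 0.107 × 18.4) / [18.4 × (0.541 × 9.98 − 0.107) − 1] = 79.27 / 96.38 = 0.8225 mg/L.

S ≈ 0.822 mg/L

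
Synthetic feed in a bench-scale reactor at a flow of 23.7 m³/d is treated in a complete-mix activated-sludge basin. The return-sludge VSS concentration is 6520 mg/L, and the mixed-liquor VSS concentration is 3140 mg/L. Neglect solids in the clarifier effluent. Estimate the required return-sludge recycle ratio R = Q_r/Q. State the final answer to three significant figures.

R ≈ 0.929

Mass balance around the secondary clarifier (neglecting effluent solids): R = X / (X_r − X) = 3140 / (6520 − 3140) = 0.9290.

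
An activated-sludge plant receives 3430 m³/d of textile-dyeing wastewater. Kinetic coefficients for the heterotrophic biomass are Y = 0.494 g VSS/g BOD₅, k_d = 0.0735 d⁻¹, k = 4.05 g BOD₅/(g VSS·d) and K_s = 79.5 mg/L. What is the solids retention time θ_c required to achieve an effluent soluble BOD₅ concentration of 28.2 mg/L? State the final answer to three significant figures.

θ_c ≈ 2.22 d

At the target effluent, Y k S/(K_s+S) = 0.494×4.05×28.2/107.7 = 0.5239 d⁻¹.
1/θ_c = 0.5239 − 0.0735 = 0.4504 d⁻¹, so θ_c = 2.220 d.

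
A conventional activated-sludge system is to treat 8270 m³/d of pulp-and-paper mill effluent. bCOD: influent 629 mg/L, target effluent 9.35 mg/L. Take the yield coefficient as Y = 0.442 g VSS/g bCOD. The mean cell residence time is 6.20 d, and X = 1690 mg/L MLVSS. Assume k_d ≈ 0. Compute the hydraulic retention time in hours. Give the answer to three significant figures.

τ ≈ 24.1 h

Biomass mass balance (decay neglected): V·X = Y·Q·(S₀ − S)·θ_c, so V = 0.442 × 8270 × (629 − 9.35) × 6.20 / 1690 = 8310 m³.
Hydraulic retention time τ = V/Q = 8310 / 8270 = 1.005 d = 24.11 h.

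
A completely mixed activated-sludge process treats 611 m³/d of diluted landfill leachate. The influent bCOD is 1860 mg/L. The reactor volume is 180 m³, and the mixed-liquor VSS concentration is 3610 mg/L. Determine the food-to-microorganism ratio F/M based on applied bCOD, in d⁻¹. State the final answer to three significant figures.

F/M = Q·S₀ / (V·X) = 611 × 1860 / (180.0 × 3610) = 1.749 g bCOD·(g VSS·d)⁻¹.

F/M ≈ 1.75 d⁻¹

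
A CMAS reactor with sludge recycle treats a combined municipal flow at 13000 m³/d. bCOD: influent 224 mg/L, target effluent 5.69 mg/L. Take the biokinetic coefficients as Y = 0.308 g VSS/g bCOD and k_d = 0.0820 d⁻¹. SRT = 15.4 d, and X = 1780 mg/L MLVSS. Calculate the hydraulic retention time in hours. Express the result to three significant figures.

τ ≈ 6.17 h

Steady-state biomass mass balance: V·X·(1 + k_d·θ_c) = Y·Q·(S₀ − S)·θ_c, so V = 0.308 × 13000 × (224 − 5.69) × 15.4 / [1780 × (1 + 0.0820 × 15.4)] = 1.35×10^7 / 4028 = 3342 m³.
HRT = V/Q = 3342 m³ / 13000 m³·d⁻¹ = 0.2571 d × 24 = 6.170 h.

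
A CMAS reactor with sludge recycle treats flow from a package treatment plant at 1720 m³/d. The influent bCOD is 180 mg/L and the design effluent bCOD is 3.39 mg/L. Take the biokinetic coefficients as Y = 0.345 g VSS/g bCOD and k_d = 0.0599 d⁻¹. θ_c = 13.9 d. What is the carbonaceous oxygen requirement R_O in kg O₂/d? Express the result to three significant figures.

R_O ≈ 223 kg O₂/d

Y_obs = Y / (1 + k_d θ_c) = 0.345 / (1 + 0.0599 × 13.9) = 0.345 / 1.833 = 0.1883.
Mass of bCOD removed per day: Q(S₀ − S) = 1720 × 176.6 g/m³ = 303.8 kg/d.
Biomass synthesised: P_X = Y_obs × 303.8 = 57.19 kg VSS/d.
R_O = Q·ΔS − 1.42 P_X = 303.8 − 81.20 = 222.6 kg O₂/d.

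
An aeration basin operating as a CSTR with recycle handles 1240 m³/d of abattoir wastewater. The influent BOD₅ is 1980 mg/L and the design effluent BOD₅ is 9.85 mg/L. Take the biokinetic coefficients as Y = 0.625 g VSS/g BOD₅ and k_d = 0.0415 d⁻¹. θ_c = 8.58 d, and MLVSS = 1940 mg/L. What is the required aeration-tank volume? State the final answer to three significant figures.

Rearranging the biomass balance for a CMAS with decay, V = Y·Q·ΔS·θ_c / [X·(1+k_d θ_c)] = 0.625 × 1240 × (1980 − 9.85) × 8.58 / [1940 × (1 + 0.0415 × 8.58)] = 1.31×10^7 / 2631 = 4980 m³.

V ≈ 4980 m³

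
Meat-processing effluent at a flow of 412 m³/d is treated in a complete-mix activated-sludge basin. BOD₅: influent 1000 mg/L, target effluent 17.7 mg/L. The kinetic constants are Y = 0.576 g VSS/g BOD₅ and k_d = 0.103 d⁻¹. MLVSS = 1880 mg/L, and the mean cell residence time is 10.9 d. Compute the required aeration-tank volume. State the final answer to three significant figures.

From the SRT design equation V = Y Q (S₀−S) θ_c / [X (1 + k_d θ_c)] = 0.576 × 412 × (1000 − 17.7) × 10.9 / [1880 × (1 + 0.103 × 10.9)] = 2.54×10^6 / 3991 = 636.7 m³.

V ≈ 637 m³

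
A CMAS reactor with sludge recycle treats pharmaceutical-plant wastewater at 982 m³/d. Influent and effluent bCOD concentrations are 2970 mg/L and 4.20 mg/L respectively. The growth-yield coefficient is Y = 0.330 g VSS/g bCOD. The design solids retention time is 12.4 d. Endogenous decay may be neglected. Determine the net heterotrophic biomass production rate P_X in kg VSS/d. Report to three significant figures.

P_X ≈ 961 kg VSS/d

No decay correction is needed, so Y_obs = Y = 0.330.
Mass of bCOD removed per day: Q(S₀ − S) = 982 × 2966 g/m³ = 2912 kg/d.
Net biomass production P_X = Y_obs × Q·(S₀ − S) = 0.3300 × 2912 = 961.1 kg VSS/d.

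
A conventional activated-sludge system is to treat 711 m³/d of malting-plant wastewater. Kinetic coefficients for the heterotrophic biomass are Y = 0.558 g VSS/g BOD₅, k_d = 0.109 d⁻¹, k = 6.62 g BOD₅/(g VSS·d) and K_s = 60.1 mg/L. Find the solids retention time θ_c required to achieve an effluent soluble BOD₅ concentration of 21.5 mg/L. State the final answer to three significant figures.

θ_c ≈ 1.16 d

Specific growth rate at S = 21.5 mg/L: μ = YkS/(K_s+S) = 0.558·6.62·21.5/(60.1+21.5) = 0.9733 d⁻¹.
Then 1/θ_c = μ − k_d = 0.9733 − 0.109 = 0.8643 d⁻¹, giving θ_c = 1.157 d.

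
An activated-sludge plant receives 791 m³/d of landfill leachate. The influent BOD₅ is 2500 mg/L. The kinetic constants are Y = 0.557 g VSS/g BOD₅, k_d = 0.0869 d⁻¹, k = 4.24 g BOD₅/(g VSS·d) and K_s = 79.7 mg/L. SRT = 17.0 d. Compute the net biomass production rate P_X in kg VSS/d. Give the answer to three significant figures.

Effluent substrate depends only on kinetics and SRT: S = K_s(1 + k_d θ_c) / [θ_c(Yk − k_d) − 1] = 79.7 × (1 + 0.0869 × 17.0) / [17.0 × (0.557 × 4.24 − 0.0869) − 1] = 197.4 / 37.67 = 5.241 mg/L.
Correct the yield for decay: Y_obs = Y/(1 + k_d θ_c) = 0.557 / (1 + 0.0869 × 17.0) = 0.557 / 2.477 = 0.2248.
Mass of BOD₅ removed per day: Q(S₀ − S) = 791 × 2495 g/m³ = 1973 kg/d.
P_X = Y_obs · Q(S₀ − S) = 0.2248 × 1973 = 443.7 kg VSS/d.

P_X ≈ 444 kg VSS/d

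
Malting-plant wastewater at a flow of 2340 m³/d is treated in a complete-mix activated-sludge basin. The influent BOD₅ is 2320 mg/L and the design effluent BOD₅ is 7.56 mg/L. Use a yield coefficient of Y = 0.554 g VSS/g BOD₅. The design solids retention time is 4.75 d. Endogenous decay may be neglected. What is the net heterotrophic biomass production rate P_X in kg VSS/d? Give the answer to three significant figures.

P_X ≈ 3000 kg VSS/d

No decay correction is needed, so Y_obs = Y = 0.554.
Substrate removed = Q·(S₀ − S) = 2340 m³/d × (2320 − 7.56) g/m³ = 5.41×10^6 g/d = 5411 kg/d.
P_X = Y_obs · Q(S₀ − S) = 0.5540 × 5411 = 2998 kg VSS/d.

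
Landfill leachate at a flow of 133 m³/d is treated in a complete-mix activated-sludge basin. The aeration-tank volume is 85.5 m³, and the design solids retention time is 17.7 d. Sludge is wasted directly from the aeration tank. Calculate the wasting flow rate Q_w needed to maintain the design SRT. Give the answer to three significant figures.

For wasting at MLVSS concentration, Q_w = V/θ_c = 85.50/17.7 = 4.831 m³/d.

Q_w ≈ 4.83 m³/d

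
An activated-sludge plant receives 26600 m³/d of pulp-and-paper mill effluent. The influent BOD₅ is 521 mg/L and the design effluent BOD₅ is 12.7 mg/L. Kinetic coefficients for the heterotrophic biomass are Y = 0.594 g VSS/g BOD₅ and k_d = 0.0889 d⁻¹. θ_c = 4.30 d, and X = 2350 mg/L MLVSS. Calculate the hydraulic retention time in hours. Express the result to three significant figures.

Rearranging the biomass balance for a CMAS with decay, V = Y·Q·ΔS·θ_c / [X·(1+k_d θ_c)] = 0.594 × 26600 × (521 − 12.7) × 4.30 / [2350 × (1 + 0.0889 × 4.30)] = 3.45×10^7 / 3248 = 10632 m³.
τ = V/Q = 10632/26600 = 0.3997 d, or 9.592 h.

τ ≈ 9.59 h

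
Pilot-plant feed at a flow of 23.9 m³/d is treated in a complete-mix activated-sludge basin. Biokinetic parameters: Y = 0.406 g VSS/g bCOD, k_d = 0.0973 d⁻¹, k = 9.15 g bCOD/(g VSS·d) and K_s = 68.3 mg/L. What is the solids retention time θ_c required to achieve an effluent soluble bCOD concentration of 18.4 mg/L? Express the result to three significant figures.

θ_c ≈ 1.45 d

At the target effluent, Y k S/(K_s+S) = 0.406×9.15×18.4/86.70 = 0.7884 d⁻¹.
θ_c = 1/(μ − k_d) = 1/(0.7884 − 0.0973) = 1/0.6911 = 1.447 d.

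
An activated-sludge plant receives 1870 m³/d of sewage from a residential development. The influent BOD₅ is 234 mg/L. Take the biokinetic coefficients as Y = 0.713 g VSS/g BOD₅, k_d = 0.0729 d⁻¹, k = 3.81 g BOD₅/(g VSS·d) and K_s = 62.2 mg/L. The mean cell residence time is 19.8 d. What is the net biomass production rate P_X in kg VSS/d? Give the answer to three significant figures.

P_X ≈ 126 kg VSS/d

From the Monod/SRT balance for a CMAS, S = K_s·(1+k_d θ_c)/[θ_c·(Y k − k_d) − 1] = 62.2 × (1 + 0.0729 × 19.8) / [19.8 × (0.713 × 3.81 − 0.0729) − 1] = 152.0 / 51.34 = 2.960 mg/L.
The observed yield is Y_obs = Y/(1 + k_d·θ_c) = 0.713 / (1 + 0.0729 × 19.8) = 0.713 / 2.443 = 0.2918 g VSS per g BOD₅ removed.
ΔS = 234 − 2.96 = 231.0 mg/L, so the substrate removal rate is 1870 × 231.0/1000 = 432.0 kg BOD₅/d.
So the net sludge growth is P_X = 0.2918 × 432.0 = 126.1 kg VSS/d.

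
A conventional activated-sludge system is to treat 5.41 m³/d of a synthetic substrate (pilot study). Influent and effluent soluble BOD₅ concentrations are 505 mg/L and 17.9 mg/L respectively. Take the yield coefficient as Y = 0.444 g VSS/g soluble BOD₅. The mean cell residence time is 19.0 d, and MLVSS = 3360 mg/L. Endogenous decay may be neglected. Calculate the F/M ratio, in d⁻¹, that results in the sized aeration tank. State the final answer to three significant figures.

F/M ≈ 0.123 d⁻¹

V·X = Y·Q·ΔS·θ_c gives V = 0.444 × 5.41 × (505 − 17.9) × 19.0 / 3360 = 6.616 m³.
F/M = Q·S₀ / (V·X) = 5.41 × 505 / (6.616 × 3360) = 0.1229 g soluble BOD₅·(g VSS·d)⁻¹.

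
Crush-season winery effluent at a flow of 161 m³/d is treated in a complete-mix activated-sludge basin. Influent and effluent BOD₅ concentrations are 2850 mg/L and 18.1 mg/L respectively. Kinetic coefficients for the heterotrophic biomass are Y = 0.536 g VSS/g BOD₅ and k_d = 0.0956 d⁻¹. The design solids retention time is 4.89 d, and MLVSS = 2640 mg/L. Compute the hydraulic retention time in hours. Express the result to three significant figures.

τ ≈ 46.0 h

From the SRT design equation V = Y Q (S₀−S) θ_c / [X (1 + k_d θ_c)] = 0.536 × 161 × (2850 − 18.1) × 4.89 / [2640 × (1 + 0.0956 × 4.89)] = 1.2×10^6 / 3874 = 308.5 m³.
Hydraulic retention time τ = V/Q = 308.5 / 161 = 1.916 d = 45.98 h.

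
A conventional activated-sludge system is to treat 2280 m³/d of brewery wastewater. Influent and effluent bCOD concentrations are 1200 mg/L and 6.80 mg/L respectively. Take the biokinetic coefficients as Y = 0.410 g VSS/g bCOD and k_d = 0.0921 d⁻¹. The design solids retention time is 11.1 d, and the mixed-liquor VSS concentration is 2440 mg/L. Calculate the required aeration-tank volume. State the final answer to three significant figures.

From the SRT design equation V = Y Q (S₀−S) θ_c / [X (1 + k_d θ_c)] = 0.410 × 2280 × (1200 − 6.80) × 11.1 / [2440 × (1 + 0.0921 × 11.1)] = 1.24×10^7 / 4934 = 2509 m³.

V ≈ 2510 m³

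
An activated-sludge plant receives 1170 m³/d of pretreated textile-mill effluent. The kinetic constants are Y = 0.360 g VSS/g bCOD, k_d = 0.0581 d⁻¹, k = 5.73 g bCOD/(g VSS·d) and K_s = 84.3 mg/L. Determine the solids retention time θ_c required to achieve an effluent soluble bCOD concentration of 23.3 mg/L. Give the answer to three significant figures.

θ_c ≈ 2.57 d

From 1/θ_c = Y·k·S/(K_s + S) − k_d: Y·k·S/(K_s+S) = 0.360 × 5.73 × 23.3 / (84.3 + 23.3) = 0.4467 d⁻¹.
Then 1/θ_c = μ − k_d = 0.4467 − 0.0581 = 0.3886 d⁻¹, giving θ_c = 2.573 d.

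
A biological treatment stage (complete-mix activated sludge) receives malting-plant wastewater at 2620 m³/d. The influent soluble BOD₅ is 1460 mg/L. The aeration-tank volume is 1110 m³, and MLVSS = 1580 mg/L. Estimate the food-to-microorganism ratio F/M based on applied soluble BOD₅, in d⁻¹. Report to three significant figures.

F/M = Q·S₀ / (V·X) = 2620 × 1460 / (1110 × 1580) = 2.181 g soluble BOD₅·(g VSS·d)⁻¹.

F/M ≈ 2.18 d⁻¹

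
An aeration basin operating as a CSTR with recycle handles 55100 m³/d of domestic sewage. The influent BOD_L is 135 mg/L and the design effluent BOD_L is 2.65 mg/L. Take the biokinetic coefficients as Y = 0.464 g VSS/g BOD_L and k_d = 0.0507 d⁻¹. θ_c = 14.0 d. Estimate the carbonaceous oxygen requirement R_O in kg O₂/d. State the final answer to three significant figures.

Y_obs = Y / (1 + k_d θ_c) = 0.464 / (1 + 0.0507 × 14.0) = 0.464 / 1.710 = 0.2714.
ΔS = 135 − 2.65 = 132.3 mg/L, so the substrate removal rate is 55100 × 132.3/1000 = 7292 kg BOD_L/d.
Net sludge production P_X = 0.2714 × 7292 = 1979 kg VSS/d.
R_O = Q·(S₀ − S) − 1.42·P_X = 7292 − 1.42 × 1979 = 4482 kg O₂/d.

R_O ≈ 4480 kg O₂/d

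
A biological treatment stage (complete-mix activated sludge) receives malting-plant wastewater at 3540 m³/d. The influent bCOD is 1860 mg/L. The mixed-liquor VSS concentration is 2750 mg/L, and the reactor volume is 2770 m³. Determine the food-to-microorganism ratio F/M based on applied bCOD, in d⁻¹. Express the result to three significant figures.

F/M ≈ 0.864 d⁻¹

F/M = Q·S₀ / (V·X) = 3540 × 1860 / (2770 × 2750) = 0.8644 g bCOD·(g VSS·d)⁻¹.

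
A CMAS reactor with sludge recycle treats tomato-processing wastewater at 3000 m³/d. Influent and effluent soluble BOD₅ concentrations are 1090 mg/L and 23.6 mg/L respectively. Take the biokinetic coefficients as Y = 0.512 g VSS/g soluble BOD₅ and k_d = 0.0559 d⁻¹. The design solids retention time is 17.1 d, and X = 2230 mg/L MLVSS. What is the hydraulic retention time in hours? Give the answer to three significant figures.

Steady-state biomass mass balance: V·X·(1 + k_d·θ_c) = Y·Q·(S₀ − S)·θ_c, so V = 0.512 × 3000 × (1090 − 23.6) × 17.1 / [2230 × (1 + 0.0559 × 17.1)] = 2.8×10^7 / 4362 = 6422 m³.
HRT = V/Q = 6422 m³ / 3000 m³·d⁻¹ = 2.141 d × 24 = 51.37 h.

τ ≈ 51.4 h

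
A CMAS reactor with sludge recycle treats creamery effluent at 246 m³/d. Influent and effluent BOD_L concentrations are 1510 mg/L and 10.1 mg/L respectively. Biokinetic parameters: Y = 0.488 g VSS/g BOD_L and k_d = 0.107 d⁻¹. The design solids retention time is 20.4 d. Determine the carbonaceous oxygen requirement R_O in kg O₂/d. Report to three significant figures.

R_O ≈ 289 kg O₂/d

Observed yield with endogenous decay: Y_obs = Y / (1 + k_d·θ_c) = 0.488 / (1 + 0.107 × 20.4) = 0.488 / 3.183 = 0.1533 g VSS/g BOD_L.
Substrate removed = Q·(S₀ − S) = 246 m³/d × (1510 − 10.1) g/m³ = 3.69×10^5 g/d = 369.0 kg/d.
Biomass synthesised: P_X = Y_obs × 369.0 = 56.57 kg VSS/d.
Carbonaceous O₂ demand = substrate oxidised − cell-mass equivalent = 369.0 − 1.42 × 56.57 = 288.6 kg O₂/d.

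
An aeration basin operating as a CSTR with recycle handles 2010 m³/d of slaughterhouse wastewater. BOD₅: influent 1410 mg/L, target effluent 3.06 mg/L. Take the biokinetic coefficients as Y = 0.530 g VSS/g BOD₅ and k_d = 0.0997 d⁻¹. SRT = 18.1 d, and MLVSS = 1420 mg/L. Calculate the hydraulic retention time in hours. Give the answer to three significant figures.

Rearranging the biomass balance for a CMAS with decay, V = Y·Q·ΔS·θ_c / [X·(1+k_d θ_c)] = 0.530 × 2010 × (1410 − 3.06) × 18.1 / [1420 × (1 + 0.0997 × 18.1)] = 2.71×10^7 / 3982 = 6812 m³.
HRT = V/Q = 6812 m³ / 2010 m³·d⁻¹ = 3.389 d × 24 = 81.34 h.

τ ≈ 81.3 h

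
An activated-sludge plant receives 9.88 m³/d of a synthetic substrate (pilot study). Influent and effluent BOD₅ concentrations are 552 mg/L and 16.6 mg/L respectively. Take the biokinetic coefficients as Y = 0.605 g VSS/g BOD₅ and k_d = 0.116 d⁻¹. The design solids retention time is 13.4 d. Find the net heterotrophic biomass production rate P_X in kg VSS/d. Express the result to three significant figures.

Y_obs = Y / (1 + k_d θ_c) = 0.605 / (1 + 0.116 × 13.4) = 0.605 / 2.554 = 0.2368.
Substrate removed = Q·(S₀ − S) = 9.88 m³/d × (552 − 16.6) g/m³ = 5.29×10^3 g/d = 5.290 kg/d.
P_X = Y_obs · Q(S₀ − S) = 0.2368 × 5.290 = 1.253 kg VSS/d.

P_X ≈ 1.25 kg VSS/d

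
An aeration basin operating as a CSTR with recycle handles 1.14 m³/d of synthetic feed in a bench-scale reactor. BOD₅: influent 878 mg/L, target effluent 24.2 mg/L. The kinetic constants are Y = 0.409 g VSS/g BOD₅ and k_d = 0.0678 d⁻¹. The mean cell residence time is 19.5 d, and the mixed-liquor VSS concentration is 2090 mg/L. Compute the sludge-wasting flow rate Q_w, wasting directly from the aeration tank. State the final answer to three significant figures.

Q_w ≈ 0.0820 m³/d

Rearranging the biomass balance for a CMAS with decay, V = Y·Q·ΔS·θ_c / [X·(1+k_d θ_c)] = 0.409 × 1.14 × (878 − 24.2) × 19.5 / [2090 × (1 + 0.0678 × 19.5)] = 7.76×10^3 / 4853 = 1.600 m³.
With mixed-liquor wasting, θ_c = V/Q_w, so Q_w = V/θ_c = 1.600/19.5 = 0.08203 m³/d.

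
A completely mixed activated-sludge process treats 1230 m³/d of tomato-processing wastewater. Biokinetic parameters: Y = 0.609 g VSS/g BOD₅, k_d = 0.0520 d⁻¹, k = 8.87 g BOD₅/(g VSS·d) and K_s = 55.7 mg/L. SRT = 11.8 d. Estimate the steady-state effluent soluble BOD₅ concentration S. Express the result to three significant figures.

For a completely mixed reactor with recycle the Lawrence–McCarty relation gives S = K_s·(1 + k_d·θ_c) / [θ_c·(Y·k − k_d) − 1] = 55.7 × (1 + 0.0520 × 11.8) / [11.8 × (0.609 × 8.87 − 0.0520) − 1] = 89.88 / 62.13 = 1.447 mg/L.

S ≈ 1.45 mg/L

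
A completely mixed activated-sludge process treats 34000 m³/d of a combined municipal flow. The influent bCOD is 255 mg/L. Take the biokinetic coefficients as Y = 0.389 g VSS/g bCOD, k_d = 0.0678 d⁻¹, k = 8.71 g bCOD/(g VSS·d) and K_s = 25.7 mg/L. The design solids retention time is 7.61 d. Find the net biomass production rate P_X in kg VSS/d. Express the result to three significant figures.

From the Monod/SRT balance for a CMAS, S = K_s·(1+k_d θ_c)/[θ_c·(Y k − k_d) − 1] = 25.7 × (1 + 0.0678 × 7.61) / [7.61 × (0.389 × 8.71 − 0.0678) − 1] = 38.96 / 24.27 = 1.605 mg/L.
Observed yield with endogenous decay: Y_obs = Y / (1 + k_d·θ_c) = 0.389 / (1 + 0.0678 × 7.61) = 0.389 / 1.516 = 0.2566 g VSS/g bCOD.
Mass of bCOD removed per day: Q(S₀ − S) = 34000 × 253.4 g/m³ = 8615 kg/d.
Biomass produced: P_X = Y_obs·Q·ΔS = 0.2566 × 8615 ≈ 2211 kg VSS/d.

P_X ≈ 2210 kg VSS/d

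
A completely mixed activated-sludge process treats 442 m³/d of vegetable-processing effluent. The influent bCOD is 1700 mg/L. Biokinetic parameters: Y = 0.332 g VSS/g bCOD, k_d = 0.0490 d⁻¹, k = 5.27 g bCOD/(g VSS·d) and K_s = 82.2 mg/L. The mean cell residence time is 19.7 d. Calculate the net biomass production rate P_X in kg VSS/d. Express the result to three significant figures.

From the Monod/SRT balance for a CMAS, S = K_s·(1+k_d θ_c)/[θ_c·(Y k − k_d) − 1] = 82.2 × (1 + 0.0490 × 19.7) / [19.7 × (0.332 × 5.27 − 0.0490) − 1] = 161.5 / 32.50 = 4.970 mg/L.
Correct the yield for decay: Y_obs = Y/(1 + k_d θ_c) = 0.332 / (1 + 0.0490 × 19.7) = 0.332 / 1.965 = 0.1689.
ΔS = 1700 − 4.97 = 1695 mg/L, so the substrate removal rate is 442 × 1695/1000 = 749.2 kg bCOD/d.
P_X = Y_obs · Q(S₀ − S) = 0.1689 × 749.2 = 126.6 kg VSS/d.

P_X ≈ 127 kg VSS/d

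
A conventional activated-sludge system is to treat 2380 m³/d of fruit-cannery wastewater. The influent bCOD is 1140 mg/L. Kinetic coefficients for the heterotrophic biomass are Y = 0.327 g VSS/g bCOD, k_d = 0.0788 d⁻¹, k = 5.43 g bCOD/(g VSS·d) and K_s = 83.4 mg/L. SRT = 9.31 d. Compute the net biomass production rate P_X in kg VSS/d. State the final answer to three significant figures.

Effluent substrate depends only on kinetics and SRT: S = K_s(1 + k_d θ_c) / [θ_c(Yk − k_d) − 1] = 83.4 × (1 + 0.0788 × 9.31) / [9.31 × (0.327 × 5.43 − 0.0788) − 1] = 144.6 / 14.80 = 9.771 mg/L.
Observed yield with endogenous decay: Y_obs = Y / (1 + k_d·θ_c) = 0.327 / (1 + 0.0788 × 9.31) = 0.327 / 1.734 = 0.1886 g VSS/g bCOD.
ΔS = 1140 − 9.77 = 1130 mg/L, so the substrate removal rate is 2380 × 1130/1000 = 2690 kg bCOD/d.
Biomass produced: P_X = Y_obs·Q·ΔS = 0.1886 × 2690 ≈ 507.4 kg VSS/d.

P_X ≈ 507 kg VSS/d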